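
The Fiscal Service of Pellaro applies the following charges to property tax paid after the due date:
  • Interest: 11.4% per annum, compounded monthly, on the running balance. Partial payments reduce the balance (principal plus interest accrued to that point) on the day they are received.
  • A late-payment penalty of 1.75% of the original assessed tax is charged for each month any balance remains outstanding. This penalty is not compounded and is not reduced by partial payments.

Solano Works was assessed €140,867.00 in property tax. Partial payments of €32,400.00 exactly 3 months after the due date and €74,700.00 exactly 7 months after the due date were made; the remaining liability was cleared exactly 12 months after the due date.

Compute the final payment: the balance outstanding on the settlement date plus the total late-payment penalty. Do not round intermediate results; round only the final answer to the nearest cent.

Monthly rate = 11.4% ÷ 12 = 0.95%
Balance at month 3: €140,867.0000 × (1 + 0.0095)^3 = €144,919.9700…
After €32,400.00 payment: €144,919.9700… − €32,400.00 = €112,519.9700…
Balance at month 7: €112,519.9700… × (1 + 0.0095)^4 = €116,857.0452…
After €74,700.00 payment: €116,857.0452… − €74,700.00 = €42,157.0452…
Balance at month 12: €42,157.0452… × (1 + 0.0095)^5 = €44,197.9148…
Penalty: 12 × 1.75% × €140,867.00 = €29,582.07
Final settlement = outstanding balance + penalty = €44,197.9148… + €29,582.07 = €73,779.98

€73,779.98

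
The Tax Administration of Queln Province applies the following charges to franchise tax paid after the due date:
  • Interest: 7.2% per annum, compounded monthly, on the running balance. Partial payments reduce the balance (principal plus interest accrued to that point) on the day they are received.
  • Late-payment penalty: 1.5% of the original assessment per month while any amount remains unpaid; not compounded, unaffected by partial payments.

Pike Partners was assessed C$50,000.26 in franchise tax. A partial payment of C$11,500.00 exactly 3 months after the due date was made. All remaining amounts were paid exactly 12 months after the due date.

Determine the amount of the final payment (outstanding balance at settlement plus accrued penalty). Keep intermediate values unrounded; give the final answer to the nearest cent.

Monthly rate = 7.2% ÷ 12 = 0.6%
Balance at month 3: C$50,000.2600 × (1 + 0.006)^3 = C$50,905.6755…
After C$11,500.00 payment: C$50,905.6755… − C$11,500.00 = C$39,405.6755…
Balance at month 12: C$39,405.6755… × (1 + 0.006)^9 = C$41,585.3732…
Penalty: 12 × 1.5% × C$50,000.26 = C$9,000.05…
Final settlement = outstanding balance + penalty = C$41,585.3732… + C$9,000.05… = C$50,585.42

C$50,585.42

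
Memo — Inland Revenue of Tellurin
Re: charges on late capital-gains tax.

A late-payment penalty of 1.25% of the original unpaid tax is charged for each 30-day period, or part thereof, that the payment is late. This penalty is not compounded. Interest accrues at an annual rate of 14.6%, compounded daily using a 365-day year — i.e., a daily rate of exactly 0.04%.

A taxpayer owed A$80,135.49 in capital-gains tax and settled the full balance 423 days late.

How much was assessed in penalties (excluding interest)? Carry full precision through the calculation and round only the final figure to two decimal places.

Penalty periods: ⌈423/30⌉ = 15; penalty = 15 × 1.25% × A$80,135.49 = A$15,025.40…

A$15,025.40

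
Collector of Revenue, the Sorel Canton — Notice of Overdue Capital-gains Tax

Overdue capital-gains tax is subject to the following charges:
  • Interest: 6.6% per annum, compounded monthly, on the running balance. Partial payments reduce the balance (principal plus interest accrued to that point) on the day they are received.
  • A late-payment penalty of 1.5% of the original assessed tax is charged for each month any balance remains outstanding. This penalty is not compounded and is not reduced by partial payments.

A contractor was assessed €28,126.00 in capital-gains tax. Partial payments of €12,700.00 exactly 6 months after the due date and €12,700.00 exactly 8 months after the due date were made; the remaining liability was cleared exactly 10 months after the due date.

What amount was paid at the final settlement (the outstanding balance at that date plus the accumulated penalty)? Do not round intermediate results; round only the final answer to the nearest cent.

€8,108.89

Monthly rate = 6.6% ÷ 12 = 0.55%
Balance at month 6: €28,126.0000 × (1 + 0.0055)^6 = €29,067.0141…
After €12,700.00 payment: €29,067.0141… − €12,700.00 = €16,367.0141…
Balance at month 8: €16,367.0141… × (1 + 0.0055)^2 = €16,547.5464…
After €12,700.00 payment: €16,547.5464… − €12,700.00 = €3,847.5464…
Balance at month 10: €3,847.5464… × (1 + 0.0055)^2 = €3,889.9858…
Penalty: 10 × 1.5% × €28,126.00 = €4,218.90
Final settlement = outstanding balance + penalty = €3,889.9858… + €4,218.90 = €8,108.89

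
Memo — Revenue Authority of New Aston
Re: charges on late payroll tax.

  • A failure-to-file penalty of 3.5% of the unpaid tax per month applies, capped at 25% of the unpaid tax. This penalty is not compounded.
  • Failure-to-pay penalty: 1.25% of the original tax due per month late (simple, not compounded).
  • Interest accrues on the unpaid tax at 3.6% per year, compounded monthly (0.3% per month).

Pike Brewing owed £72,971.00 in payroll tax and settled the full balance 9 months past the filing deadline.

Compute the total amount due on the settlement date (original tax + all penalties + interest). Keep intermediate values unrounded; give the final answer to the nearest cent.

£101,417.01

Failure-to-file: 9 × 3.5% × £72,971.00 = £22,985.87…, capped at 25% × £72,971.00 = £18,242.75
Failure-to-pay penalty = 1.25% × £72,971.00 × 9 mo = £8,209.24…
Interest: £72,971.00 × ((1 + 0.003)^9 − 1) = £72,971.00 × 0.0273263… = £1,994.0258…
Total = £72,971.00 + £26,451.9875 + £1,994.0258… = £101,417.01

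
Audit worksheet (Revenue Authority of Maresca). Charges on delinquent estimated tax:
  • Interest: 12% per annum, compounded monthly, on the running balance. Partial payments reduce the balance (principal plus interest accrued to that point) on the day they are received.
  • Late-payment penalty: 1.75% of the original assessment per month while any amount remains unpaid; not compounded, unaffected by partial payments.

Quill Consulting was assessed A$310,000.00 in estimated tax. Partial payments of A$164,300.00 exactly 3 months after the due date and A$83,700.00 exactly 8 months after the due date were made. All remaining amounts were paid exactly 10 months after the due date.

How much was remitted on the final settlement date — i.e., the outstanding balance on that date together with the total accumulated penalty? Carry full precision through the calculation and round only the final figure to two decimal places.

A$135,148.65

Monthly rate = 12% ÷ 12 = 1%
Balance at month 3: A$310,000.0000 × (1 + 0.01)^3 = A$319,393.3100
After A$164,300.00 payment: A$319,393.3100 − A$164,300.00 = A$155,093.3100
Balance at month 8: A$155,093.3100 × (1 + 0.01)^5 = A$163,004.6275…
After A$83,700.00 payment: A$163,004.6275… − A$83,700.00 = A$79,304.6275…
Balance at month 10: A$79,304.6275… × (1 + 0.01)^2 = A$80,898.6505…
Penalty: 10 × 1.75% × A$310,000.00 = A$54,250.00
Final settlement = outstanding balance + penalty = A$80,898.6505… + A$54,250.00 = A$135,148.65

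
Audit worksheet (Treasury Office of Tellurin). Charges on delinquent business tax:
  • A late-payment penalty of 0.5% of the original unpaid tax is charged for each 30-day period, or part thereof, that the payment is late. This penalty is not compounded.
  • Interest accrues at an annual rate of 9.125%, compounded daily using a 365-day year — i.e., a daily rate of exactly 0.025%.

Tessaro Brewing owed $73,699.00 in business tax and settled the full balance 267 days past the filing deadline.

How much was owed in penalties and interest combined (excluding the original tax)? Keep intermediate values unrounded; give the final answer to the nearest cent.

$8,403.11

Penalty periods: ⌈267/30⌉ = 9; penalty = 9 × 0.5% × $73,699.00 = $3,316.46…
Interest: $73,699.00 × ((1 + 0.00025)^267 − 1) = $73,699.00 × 0.06901927… = $5,086.6511…
Penalties + interest = $3,316.4550 + $5,086.6511… = $8,403.11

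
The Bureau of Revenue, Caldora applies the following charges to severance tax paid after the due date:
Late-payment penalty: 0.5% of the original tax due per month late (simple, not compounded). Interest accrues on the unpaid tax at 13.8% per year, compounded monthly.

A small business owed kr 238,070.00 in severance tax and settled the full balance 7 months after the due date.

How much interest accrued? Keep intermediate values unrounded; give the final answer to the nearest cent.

kr 19,838.63

Interest (13.8%/yr ÷ 12 = 1.15%/month): kr 238,070.00 × ((1 + 0.0115)^7 − 1) = kr 19,838.6343…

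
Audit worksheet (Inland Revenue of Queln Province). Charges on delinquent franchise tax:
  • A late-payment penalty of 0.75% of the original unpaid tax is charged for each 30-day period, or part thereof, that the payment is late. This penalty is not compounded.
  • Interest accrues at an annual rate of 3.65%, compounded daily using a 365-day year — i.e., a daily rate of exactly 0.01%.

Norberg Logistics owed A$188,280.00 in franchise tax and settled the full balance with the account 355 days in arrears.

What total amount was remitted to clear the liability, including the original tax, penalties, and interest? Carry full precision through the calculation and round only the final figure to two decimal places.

A$212,028.85

Penalty periods: ⌈355/30⌉ = 12; penalty = 12 × 0.75% × A$188,280.00 = A$16,945.20
Interest: A$188,280.00 × ((1 + 0.0001)^355 − 1) = A$188,280.00 × 0.03613581… = A$6,803.6501…
Total = A$188,280.00 + A$16,945.2000 + A$6,803.6501… = A$212,028.85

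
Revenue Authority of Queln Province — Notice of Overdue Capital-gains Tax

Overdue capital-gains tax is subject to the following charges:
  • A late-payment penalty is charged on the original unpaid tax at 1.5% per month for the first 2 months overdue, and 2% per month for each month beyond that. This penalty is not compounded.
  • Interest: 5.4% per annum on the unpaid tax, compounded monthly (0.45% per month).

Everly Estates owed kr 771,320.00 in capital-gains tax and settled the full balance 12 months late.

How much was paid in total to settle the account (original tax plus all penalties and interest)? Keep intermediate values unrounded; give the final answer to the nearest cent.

kr 991,421.37

Penalty, months 1–2: 2 × 1.5% × kr 771,320.00 = kr 23,139.60
Penalty, months 3–12: 10 × 2% × kr 771,320.00 = kr 154,264.00
Interest: kr 771,320.00 × ((1 + 0.0045)^12 − 1) = kr 771,320.00 × 0.0553568… = kr 42,697.7699…
Total = kr 771,320.00 + kr 177,403.6000 + kr 42,697.7699… = kr 991,421.37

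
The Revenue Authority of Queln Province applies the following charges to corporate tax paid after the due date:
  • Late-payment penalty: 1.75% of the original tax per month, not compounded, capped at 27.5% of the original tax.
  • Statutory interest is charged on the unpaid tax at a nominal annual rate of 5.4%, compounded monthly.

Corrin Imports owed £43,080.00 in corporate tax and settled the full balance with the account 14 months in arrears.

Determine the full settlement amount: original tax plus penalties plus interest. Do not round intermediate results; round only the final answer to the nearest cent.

Penalty: 14 × 1.75% × £43,080.00 = £10,554.60 (below the 27.5% cap of £11,847.00)
Interest (5.4%/yr ÷ 12 = 0.45%/month): £43,080.00 × ((1 + 0.0045)^14 − 1) = £2,794.8725…
Total = £43,080.00 + £10,554.6000 + £2,794.8725… = £56,429.47

£56,429.47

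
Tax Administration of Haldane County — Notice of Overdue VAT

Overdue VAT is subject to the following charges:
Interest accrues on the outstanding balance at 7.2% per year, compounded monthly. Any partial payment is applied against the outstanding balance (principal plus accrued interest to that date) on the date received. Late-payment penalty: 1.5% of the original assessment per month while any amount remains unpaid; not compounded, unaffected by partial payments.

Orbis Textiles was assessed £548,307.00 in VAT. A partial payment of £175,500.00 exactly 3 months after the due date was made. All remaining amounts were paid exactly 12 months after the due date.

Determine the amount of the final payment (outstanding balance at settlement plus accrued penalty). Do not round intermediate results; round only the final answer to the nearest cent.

Monthly rate = 7.2% ÷ 12 = 0.6%
Balance at month 3: £548,307.0000 × (1 + 0.006)^3 = £558,235.8616…
After £175,500.00 payment: £558,235.8616… − £175,500.00 = £382,735.8616…
Balance at month 12: £382,735.8616… × (1 + 0.006)^9 = £403,906.6310…
Penalty: 12 × 1.5% × £548,307.00 = £98,695.26
Final settlement = outstanding balance + penalty = £403,906.6310… + £98,695.26 = £502,601.89

£502,601.89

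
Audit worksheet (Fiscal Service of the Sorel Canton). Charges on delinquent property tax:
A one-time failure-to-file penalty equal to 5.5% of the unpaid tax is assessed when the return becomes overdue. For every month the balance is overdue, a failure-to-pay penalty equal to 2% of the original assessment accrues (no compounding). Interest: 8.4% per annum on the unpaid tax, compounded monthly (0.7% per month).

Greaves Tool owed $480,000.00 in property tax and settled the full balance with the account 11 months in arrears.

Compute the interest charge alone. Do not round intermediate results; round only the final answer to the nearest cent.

$38,281.15

Interest: $480,000.00 × ((1 + 0.007)^11 − 1) = $480,000.00 × 0.0797524… = $38,281.1497…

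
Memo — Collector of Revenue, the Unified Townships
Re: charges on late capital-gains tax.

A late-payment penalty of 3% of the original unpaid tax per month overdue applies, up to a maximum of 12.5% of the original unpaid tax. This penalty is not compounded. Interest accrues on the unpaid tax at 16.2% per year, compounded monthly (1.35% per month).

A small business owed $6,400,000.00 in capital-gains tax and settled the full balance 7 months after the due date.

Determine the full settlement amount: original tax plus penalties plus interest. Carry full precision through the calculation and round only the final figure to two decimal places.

Penalty (uncapped): 7 × 3% × $6,400,000.00 = $1,344,000.00; cap = 12.5% × $6,400,000.00 = $800,000.00 → penalty = $800,000.00
Interest: $6,400,000.00 × ((1 + 0.0135)^7 − 1) = $6,400,000.00 × 0.0984145… = $629,853.0247…
Total = $6,400,000.00 + $800,000.0000 + $629,853.0247… = $7,829,853.02

$7,829,853.02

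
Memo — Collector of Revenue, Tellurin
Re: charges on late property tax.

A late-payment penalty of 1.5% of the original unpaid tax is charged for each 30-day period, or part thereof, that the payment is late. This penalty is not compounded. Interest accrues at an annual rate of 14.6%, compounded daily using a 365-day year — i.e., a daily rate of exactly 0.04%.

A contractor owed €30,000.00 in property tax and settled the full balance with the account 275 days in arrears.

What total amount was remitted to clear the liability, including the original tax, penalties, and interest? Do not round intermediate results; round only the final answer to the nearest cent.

€37,987.61

Penalty periods: ⌈275/30⌉ = 10; penalty = 10 × 1.5% × €30,000.00 = €4,500.00
Interest: €30,000.00 × ((1 + 0.0004)^275 − 1) = €30,000.00 × 0.11625352… = €3,487.6056…
Total = €30,000.00 + €4,500.0000 + €3,487.6056… = €37,987.61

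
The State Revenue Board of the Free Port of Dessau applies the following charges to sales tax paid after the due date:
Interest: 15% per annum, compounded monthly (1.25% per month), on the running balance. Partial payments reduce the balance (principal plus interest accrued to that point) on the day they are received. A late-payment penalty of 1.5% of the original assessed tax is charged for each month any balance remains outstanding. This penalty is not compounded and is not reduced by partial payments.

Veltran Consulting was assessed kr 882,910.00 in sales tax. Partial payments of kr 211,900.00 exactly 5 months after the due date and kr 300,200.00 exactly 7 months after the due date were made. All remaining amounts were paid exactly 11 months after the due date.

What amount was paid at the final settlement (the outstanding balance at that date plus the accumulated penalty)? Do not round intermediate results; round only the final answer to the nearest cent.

kr 614,078.27

Balance at month 5: kr 882,910.0000 × (1 + 0.0125)^5 = kr 939,488.7743…
After kr 211,900.00 payment: kr 939,488.7743… − kr 211,900.00 = kr 727,588.7743…
Balance at month 7: kr 727,588.7743… × (1 + 0.0125)^2 = kr 745,892.1794…
After kr 300,200.00 payment: kr 745,892.1794… − kr 300,200.00 = kr 445,692.1794…
Balance at month 11: kr 445,692.1794… × (1 + 0.0125)^4 = kr 468,398.1176…
Penalty: 11 × 1.5% × kr 882,910.00 = kr 145,680.15
Final settlement = outstanding balance + penalty = kr 468,398.1176… + kr 145,680.15 = kr 614,078.27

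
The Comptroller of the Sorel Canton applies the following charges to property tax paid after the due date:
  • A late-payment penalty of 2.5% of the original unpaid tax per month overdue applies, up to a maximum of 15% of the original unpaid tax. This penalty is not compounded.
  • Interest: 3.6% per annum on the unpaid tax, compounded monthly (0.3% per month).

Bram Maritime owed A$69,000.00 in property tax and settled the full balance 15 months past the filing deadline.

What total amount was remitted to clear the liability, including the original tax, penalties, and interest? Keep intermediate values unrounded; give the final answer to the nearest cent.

A$82,521.06

Penalty (uncapped): 15 × 2.5% × A$69,000.00 = A$25,875.00; cap = 15% × A$69,000.00 = A$10,350.00 → penalty = A$10,350.00
Interest: A$69,000.00 × ((1 + 0.003)^15 − 1) = A$69,000.00 × 0.0459574… = A$3,171.0603…
Total = A$69,000.00 + A$10,350.0000 + A$3,171.0603… = A$82,521.06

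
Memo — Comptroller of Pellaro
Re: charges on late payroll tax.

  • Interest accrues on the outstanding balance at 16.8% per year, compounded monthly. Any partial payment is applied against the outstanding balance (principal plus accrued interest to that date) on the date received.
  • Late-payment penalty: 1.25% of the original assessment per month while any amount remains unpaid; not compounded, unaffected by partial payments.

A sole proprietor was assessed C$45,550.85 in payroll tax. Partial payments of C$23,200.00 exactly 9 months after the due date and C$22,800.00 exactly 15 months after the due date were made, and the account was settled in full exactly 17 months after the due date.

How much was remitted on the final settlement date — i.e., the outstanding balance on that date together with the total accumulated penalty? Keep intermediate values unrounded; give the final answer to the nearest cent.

C$18,002.81

Monthly rate = 16.8% ÷ 12 = 1.4%
Balance at month 9: C$45,550.8500 × (1 + 0.014)^9 = C$51,622.3868…
After C$23,200.00 payment: C$51,622.3868… − C$23,200.00 = C$28,422.3868…
Balance at month 15: C$28,422.3868… × (1 + 0.014)^6 = C$30,895.0054…
After C$22,800.00 payment: C$30,895.0054… − C$22,800.00 = C$8,095.0054…
Balance at month 17: C$8,095.0054… × (1 + 0.014)^2 = C$8,323.2522…
Penalty: 17 × 1.25% × C$45,550.85 = C$9,679.56…
Final settlement = outstanding balance + penalty = C$8,323.2522… + C$9,679.56… = C$18,002.81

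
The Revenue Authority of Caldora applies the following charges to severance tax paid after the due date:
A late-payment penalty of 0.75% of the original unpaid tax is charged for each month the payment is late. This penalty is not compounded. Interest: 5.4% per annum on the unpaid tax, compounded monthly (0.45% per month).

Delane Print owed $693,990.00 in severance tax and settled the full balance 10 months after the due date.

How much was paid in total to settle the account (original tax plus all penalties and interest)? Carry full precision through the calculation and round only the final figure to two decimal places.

$777,908.85

Late-payment penalty = 0.75% × $693,990.00 × 10 mo = $52,049.25
Interest: $693,990.00 × ((1 + 0.0045)^10 − 1) = $693,990.00 × 0.0459223… = $31,869.5973…
Total = $693,990.00 + $52,049.2500 + $31,869.5973… = $777,908.85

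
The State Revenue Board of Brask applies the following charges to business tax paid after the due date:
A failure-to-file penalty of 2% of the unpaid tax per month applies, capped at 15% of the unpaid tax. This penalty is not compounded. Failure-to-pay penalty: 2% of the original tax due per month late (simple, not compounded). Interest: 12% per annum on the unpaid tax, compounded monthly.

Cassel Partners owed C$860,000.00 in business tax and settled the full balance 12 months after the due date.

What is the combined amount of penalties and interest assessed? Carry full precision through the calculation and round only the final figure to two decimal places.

C$444,469.53

Failure-to-file: 12 × 2% × C$860,000.00 = C$206,400.00, capped at 15% × C$860,000.00 = C$129,000.00
Failure-to-pay penalty: 12 × 2% × C$860,000.00 = C$206,400.00
Interest (12%/yr ÷ 12 = 1%/month): C$860,000.00 × ((1 + 0.01)^12 − 1) = C$109,069.5259…
Penalties + interest = C$335,400.0000 + C$109,069.5259… = C$444,469.53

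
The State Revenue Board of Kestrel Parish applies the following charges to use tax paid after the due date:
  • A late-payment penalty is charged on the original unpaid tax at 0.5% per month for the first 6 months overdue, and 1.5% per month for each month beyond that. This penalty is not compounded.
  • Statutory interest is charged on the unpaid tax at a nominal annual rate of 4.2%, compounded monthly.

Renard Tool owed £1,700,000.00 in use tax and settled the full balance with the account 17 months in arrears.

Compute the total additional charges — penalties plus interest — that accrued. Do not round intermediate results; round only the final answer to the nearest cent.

£435,532.38

Penalty, months 1–6: 6 × 0.5% × £1,700,000.00 = £51,000.00
Penalty, months 7–17: 11 × 1.5% × £1,700,000.00 = £280,500.00
Interest (4.2%/yr ÷ 12 = 0.35%/month): £1,700,000.00 × ((1 + 0.0035)^17 − 1) = £104,032.3762…
Penalties + interest = £331,500.0000 + £104,032.3762… = £435,532.38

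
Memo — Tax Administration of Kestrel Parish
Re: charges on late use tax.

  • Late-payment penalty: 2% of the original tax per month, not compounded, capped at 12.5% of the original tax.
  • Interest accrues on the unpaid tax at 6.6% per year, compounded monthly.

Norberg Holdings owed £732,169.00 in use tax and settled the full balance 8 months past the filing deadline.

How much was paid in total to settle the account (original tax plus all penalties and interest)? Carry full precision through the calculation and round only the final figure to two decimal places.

Penalty (uncapped): 8 × 2% × £732,169.00 = £117,147.04; cap = 12.5% × £732,169.00 = £91,521.13… → penalty = £91,521.13…
Interest (6.6%/yr ÷ 12 = 0.55%/month): £732,169.00 × ((1 + 0.0055)^8 − 1) = £32,842.4519…
Total = £732,169.00 + £91,521.1250 + £32,842.4519… = £856,532.58

£856,532.58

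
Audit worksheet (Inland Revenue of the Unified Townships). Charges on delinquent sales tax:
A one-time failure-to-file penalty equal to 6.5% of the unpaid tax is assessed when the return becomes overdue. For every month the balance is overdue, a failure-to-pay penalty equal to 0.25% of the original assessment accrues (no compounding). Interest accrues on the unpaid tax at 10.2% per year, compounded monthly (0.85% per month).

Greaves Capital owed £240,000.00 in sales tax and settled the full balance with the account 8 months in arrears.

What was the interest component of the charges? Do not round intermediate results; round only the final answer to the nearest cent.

Interest: £240,000.00 × ((1 + 0.0085)^8 − 1) = £240,000.00 × 0.0700578… = £16,813.8621…

£16,813.86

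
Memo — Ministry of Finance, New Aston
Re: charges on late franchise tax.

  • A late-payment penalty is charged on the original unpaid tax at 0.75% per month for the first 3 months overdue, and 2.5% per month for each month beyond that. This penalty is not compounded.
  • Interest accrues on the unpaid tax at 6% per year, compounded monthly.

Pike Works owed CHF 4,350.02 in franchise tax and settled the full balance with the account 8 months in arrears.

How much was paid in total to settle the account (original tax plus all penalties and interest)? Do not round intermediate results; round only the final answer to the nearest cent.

Penalty, months 1–3: 3 × 0.75% × CHF 4,350.02 = CHF 97.88…
Penalty, months 4–8: 5 × 2.5% × CHF 4,350.02 = CHF 543.75…
Interest (6%/yr ÷ 12 = 0.5%/month): CHF 4,350.02 × ((1 + 0.005)^8 − 1) = CHF 177.0765…
Total = CHF 4,350.02 + CHF 641.6280… + CHF 177.0765… = CHF 5,168.72

CHF 5,168.72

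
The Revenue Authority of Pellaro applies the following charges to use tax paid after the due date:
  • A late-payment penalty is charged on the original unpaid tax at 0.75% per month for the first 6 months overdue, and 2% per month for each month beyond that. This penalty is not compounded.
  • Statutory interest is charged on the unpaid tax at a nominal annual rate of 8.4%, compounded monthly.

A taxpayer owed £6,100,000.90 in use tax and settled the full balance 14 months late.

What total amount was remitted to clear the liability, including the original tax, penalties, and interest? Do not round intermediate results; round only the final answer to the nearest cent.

£7,976,277.54

Penalty, months 1–6: 6 × 0.75% × £6,100,000.90 = £274,500.04…
Penalty, months 7–14: 8 × 2% × £6,100,000.90 = £976,000.14…
Interest (8.4%/yr ÷ 12 = 0.7%/month): £6,100,000.90 × ((1 + 0.007)^14 − 1) = £625,776.4577…
Total = £6,100,000.90 + £1,250,500.1845 + £625,776.4577… = £7,976,277.54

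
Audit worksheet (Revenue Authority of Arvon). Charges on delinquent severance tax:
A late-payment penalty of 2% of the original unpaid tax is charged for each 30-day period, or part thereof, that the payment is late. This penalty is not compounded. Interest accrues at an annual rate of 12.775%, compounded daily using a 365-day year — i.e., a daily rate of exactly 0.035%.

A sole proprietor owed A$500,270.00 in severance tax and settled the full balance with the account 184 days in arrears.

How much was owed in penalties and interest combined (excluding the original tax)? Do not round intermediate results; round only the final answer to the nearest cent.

A$103,309.21

Penalty periods: ⌈184/30⌉ = 7; penalty = 7 × 2% × A$500,270.00 = A$70,037.80
Interest: A$500,270.00 × ((1 + 0.00035)^184 − 1) = A$500,270.00 × 0.06650690… = A$33,271.4090…
Penalties + interest = A$70,037.8000 + A$33,271.4090… = A$103,309.21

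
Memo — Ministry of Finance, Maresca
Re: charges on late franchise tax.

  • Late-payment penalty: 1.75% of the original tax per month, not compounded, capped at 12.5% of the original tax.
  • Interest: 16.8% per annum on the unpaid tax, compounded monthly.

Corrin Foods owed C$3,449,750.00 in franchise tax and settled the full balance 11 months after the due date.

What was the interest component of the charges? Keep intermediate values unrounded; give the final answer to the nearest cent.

C$570,056.32

Interest (16.8%/yr ÷ 12 = 1.4%/month): C$3,449,750.00 × ((1 + 0.014)^11 − 1) = C$570,056.3166…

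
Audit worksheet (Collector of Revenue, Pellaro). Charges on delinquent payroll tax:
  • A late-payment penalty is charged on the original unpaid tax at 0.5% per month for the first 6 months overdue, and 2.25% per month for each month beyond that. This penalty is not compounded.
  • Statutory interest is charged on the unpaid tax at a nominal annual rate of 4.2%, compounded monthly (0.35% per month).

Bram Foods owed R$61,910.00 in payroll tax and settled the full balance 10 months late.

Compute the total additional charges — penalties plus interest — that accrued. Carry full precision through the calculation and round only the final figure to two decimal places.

R$9,630.50

Penalty, months 1–6: 6 × 0.5% × R$61,910.00 = R$1,857.30
Penalty, months 7–10: 4 × 2.25% × R$61,910.00 = R$5,571.90
Interest: R$61,910.00 × ((1 + 0.0035)^10 − 1) = R$61,910.00 × 0.0355564… = R$2,201.2984…
Penalties + interest = R$7,429.2000 + R$2,201.2984… = R$9,630.50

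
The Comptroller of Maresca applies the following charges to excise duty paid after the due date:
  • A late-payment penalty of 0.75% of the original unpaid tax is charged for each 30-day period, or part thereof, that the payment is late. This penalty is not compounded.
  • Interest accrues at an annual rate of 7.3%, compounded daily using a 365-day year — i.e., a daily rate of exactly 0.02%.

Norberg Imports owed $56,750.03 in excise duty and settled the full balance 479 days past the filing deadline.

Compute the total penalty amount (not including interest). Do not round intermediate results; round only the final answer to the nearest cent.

$6,810.00

Penalty periods: ⌈479/30⌉ = 16; penalty = 16 × 0.75% × $56,750.03 = $6,810.00…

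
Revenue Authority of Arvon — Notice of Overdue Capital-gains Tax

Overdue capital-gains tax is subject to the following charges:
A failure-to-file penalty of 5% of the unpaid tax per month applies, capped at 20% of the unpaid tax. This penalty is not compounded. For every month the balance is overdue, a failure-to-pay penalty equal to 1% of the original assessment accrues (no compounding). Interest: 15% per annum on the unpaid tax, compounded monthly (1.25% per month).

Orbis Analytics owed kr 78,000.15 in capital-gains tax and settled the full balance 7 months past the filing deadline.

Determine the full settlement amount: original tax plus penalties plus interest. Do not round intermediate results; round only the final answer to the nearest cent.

kr 106,146.54

Failure-to-file: 7 × 5% × kr 78,000.15 = kr 27,300.05…, capped at 20% × kr 78,000.15 = kr 15,600.03
Failure-to-pay penalty = 1% × kr 78,000.15 × 7 mo = kr 5,460.01…
Interest: kr 78,000.15 × ((1 + 0.0125)^7 − 1) = kr 78,000.15 × 0.0908505… = kr 7,086.3503…
Total = kr 78,000.15 + kr 21,060.0405 + kr 7,086.3503… = kr 106,146.54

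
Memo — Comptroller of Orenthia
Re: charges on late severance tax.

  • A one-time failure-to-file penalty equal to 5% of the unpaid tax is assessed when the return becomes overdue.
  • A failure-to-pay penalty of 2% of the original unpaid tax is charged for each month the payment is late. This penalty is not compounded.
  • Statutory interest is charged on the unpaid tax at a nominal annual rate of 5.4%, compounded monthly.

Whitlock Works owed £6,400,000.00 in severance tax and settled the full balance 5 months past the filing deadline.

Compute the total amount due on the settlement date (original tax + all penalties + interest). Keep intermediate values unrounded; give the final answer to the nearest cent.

£7,505,301.85

Failure-to-file penalty: 5% × £6,400,000.00 = £320,000.00
Failure-to-pay penalty = 2% × £6,400,000.00 × 5 mo = £640,000.00
Interest (5.4%/yr ÷ 12 = 0.45%/month): £6,400,000.00 × ((1 + 0.0045)^5 − 1) = £145,301.8451…
Total = £6,400,000.00 + £960,000.0000 + £145,301.8451… = £7,505,301.85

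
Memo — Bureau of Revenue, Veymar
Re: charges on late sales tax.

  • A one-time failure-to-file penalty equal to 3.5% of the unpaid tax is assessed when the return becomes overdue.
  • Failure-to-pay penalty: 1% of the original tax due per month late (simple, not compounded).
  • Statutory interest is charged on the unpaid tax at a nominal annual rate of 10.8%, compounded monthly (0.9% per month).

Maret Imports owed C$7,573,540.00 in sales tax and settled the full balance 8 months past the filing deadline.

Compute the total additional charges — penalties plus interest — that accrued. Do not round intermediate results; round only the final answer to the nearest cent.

Failure-to-file penalty: 3.5% × C$7,573,540.00 = C$265,073.90
Failure-to-pay penalty: 8 × 1% × C$7,573,540.00 = C$605,883.20
Interest: C$7,573,540.00 × ((1 + 0.009)^8 − 1) = C$7,573,540.00 × 0.0743093… = C$562,784.3544…
Penalties + interest = C$870,957.1000 + C$562,784.3544… = C$1,433,741.45

C$1,433,741.45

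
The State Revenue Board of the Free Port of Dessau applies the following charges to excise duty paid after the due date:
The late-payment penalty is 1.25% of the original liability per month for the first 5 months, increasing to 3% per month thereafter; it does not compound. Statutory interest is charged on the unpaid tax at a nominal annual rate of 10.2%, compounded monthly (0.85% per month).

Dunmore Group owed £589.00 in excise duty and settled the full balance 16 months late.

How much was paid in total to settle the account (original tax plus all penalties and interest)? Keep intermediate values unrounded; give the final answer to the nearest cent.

Penalty, months 1–5: 5 × 1.25% × £589.00 = £36.81…
Penalty, months 6–16: 11 × 3% × £589.00 = £194.37
Interest: £589.00 × ((1 + 0.0085)^16 − 1) = £589.00 × 0.1450236… = £85.4189…
Total = £589.00 + £231.1825 + £85.4189… = £905.60

£905.60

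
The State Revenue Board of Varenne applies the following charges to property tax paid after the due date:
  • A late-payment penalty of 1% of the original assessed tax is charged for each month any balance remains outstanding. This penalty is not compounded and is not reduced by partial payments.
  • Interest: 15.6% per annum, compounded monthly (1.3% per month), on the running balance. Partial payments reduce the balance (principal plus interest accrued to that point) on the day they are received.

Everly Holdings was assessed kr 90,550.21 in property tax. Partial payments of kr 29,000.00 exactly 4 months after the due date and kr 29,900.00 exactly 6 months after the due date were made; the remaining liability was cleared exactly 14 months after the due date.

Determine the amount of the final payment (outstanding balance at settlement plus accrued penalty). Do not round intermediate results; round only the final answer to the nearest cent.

kr 55,021.83

Balance at month 4: kr 90,550.2100 × (1 + 0.013)^4 = kr 95,351.4372…
After kr 29,000.00 payment: kr 95,351.4372… − kr 29,000.00 = kr 66,351.4372…
Balance at month 6: kr 66,351.4372… × (1 + 0.013)^2 = kr 68,087.7879…
After kr 29,900.00 payment: kr 68,087.7879… − kr 29,900.00 = kr 38,187.7879…
Balance at month 14: kr 38,187.7879… × (1 + 0.013)^8 = kr 42,344.7980…
Penalty: 14 × 1% × kr 90,550.21 = kr 12,677.03…
Final settlement = outstanding balance + penalty = kr 42,344.7980… + kr 12,677.03… = kr 55,021.83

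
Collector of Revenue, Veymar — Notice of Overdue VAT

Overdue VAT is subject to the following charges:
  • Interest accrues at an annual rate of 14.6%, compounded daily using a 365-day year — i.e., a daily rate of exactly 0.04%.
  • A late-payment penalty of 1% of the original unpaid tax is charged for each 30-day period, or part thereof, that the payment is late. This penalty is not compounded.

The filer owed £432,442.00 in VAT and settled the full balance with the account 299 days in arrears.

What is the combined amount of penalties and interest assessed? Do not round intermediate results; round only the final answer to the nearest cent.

£98,172.55

Penalty periods: ⌈299/30⌉ = 10; penalty = 10 × 1% × £432,442.00 = £43,244.20
Interest: £432,442.00 × ((1 + 0.0004)^299 − 1) = £432,442.00 × 0.12701899… = £54,928.3468…
Penalties + interest = £43,244.2000 + £54,928.3468… = £98,172.55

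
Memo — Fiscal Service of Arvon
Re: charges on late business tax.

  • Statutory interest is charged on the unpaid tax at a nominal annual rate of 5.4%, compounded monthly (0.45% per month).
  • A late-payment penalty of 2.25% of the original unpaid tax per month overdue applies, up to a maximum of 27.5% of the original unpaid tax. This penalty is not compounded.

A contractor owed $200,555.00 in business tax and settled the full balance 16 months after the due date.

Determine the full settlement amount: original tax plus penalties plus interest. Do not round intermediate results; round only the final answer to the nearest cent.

Penalty (uncapped): 16 × 2.25% × $200,555.00 = $72,199.80; cap = 27.5% × $200,555.00 = $55,152.63… → penalty = $55,152.63…
Interest: $200,555.00 × ((1 + 0.0045)^16 − 1) = $200,555.00 × 0.0744818… = $14,937.6943…
Total = $200,555.00 + $55,152.6250 + $14,937.6943… = $270,645.32

$270,645.32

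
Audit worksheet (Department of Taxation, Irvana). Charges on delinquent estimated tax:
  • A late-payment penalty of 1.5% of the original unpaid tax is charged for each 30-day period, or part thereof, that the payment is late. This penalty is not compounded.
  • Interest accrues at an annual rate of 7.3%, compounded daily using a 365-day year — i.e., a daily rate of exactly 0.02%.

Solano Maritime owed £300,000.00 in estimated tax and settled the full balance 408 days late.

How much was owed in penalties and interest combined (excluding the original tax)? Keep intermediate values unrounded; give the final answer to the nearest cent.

£88,503.86

Penalty periods: ⌈408/30⌉ = 14; penalty = 14 × 1.5% × £300,000.00 = £63,000.00
Interest: £300,000.00 × ((1 + 0.0002)^408 − 1) = £300,000.00 × 0.08501286… = £25,503.8585…
Penalties + interest = £63,000.0000 + £25,503.8585… = £88,503.86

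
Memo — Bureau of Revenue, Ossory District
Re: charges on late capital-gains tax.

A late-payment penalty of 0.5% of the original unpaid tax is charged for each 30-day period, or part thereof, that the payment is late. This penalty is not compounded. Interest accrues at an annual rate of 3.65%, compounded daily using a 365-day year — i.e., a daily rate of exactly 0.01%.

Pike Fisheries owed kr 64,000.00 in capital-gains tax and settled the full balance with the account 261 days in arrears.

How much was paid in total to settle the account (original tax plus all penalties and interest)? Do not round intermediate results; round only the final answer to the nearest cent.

kr 68,572.30

Penalty periods: ⌈261/30⌉ = 9; penalty = 9 × 0.5% × kr 64,000.00 = kr 2,880.00
Interest: kr 64,000.00 × ((1 + 0.0001)^261 − 1) = kr 64,000.00 × 0.02644225… = kr 1,692.3039…
Total = kr 64,000.00 + kr 2,880.0000 + kr 1,692.3039… = kr 68,572.30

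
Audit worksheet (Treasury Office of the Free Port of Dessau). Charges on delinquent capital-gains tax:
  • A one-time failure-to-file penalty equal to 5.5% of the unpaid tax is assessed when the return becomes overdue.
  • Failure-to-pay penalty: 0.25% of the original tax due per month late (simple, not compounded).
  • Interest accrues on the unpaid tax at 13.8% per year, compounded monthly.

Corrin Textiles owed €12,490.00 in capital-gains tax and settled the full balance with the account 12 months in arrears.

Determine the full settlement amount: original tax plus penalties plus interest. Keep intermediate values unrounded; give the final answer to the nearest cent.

€15,388.58

Failure-to-file penalty: 5.5% × €12,490.00 = €686.95
Failure-to-pay penalty = 0.25% × €12,490.00 × 12 mo = €374.70
Interest (13.8%/yr ÷ 12 = 1.15%/month): €12,490.00 × ((1 + 0.0115)^12 − 1) = €1,836.9282…
Total = €12,490.00 + €1,061.6500 + €1,836.9282… = €15,388.58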